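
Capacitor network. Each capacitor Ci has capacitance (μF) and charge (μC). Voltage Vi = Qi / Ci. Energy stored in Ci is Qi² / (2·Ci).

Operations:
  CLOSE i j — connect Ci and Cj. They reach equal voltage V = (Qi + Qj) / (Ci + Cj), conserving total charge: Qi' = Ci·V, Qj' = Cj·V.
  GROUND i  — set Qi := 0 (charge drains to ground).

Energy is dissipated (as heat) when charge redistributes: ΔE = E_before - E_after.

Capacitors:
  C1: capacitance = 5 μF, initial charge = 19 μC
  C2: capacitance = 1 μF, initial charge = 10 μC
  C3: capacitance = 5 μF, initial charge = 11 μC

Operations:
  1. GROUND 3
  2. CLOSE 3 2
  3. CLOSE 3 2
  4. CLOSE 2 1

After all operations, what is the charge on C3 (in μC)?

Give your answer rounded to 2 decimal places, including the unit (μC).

Initial: C1(5μF, Q=19μC, V=3.80V), C2(1μF, Q=10μC, V=10.00V), C3(5μF, Q=11μC, V=2.20V)
Op 1: GROUND 3: Q3=0; energy lost=12.100
Op 2: CLOSE 3-2: Q_total=10.00, C_total=6.00, V=1.67; Q3=8.33, Q2=1.67; dissipated=41.667
Op 3: CLOSE 3-2: Q_total=10.00, C_total=6.00, V=1.67; Q3=8.33, Q2=1.67; dissipated=0.000
Op 4: CLOSE 2-1: Q_total=20.67, C_total=6.00, V=3.44; Q2=3.44, Q1=17.22; dissipated=1.896
Final charges: Q1=17.22, Q2=3.44, Q3=8.33

Answer: 8.33 μC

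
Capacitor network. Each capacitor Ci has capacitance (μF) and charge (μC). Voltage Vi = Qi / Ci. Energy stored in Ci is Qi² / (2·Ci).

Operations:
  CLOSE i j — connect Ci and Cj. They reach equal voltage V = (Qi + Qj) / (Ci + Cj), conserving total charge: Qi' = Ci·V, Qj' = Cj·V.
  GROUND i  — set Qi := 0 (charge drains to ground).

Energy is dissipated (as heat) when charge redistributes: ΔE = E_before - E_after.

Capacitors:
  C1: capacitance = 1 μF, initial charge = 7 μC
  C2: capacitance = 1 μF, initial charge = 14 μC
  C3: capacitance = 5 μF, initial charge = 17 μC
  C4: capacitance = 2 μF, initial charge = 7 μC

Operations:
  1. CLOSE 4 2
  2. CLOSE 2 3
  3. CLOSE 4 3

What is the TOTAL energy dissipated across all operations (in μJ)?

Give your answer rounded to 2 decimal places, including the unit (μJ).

Initial: C1(1μF, Q=7μC, V=7.00V), C2(1μF, Q=14μC, V=14.00V), C3(5μF, Q=17μC, V=3.40V), C4(2μF, Q=7μC, V=3.50V)
Op 1: CLOSE 4-2: Q_total=21.00, C_total=3.00, V=7.00; Q4=14.00, Q2=7.00; dissipated=36.750
Op 2: CLOSE 2-3: Q_total=24.00, C_total=6.00, V=4.00; Q2=4.00, Q3=20.00; dissipated=5.400
Op 3: CLOSE 4-3: Q_total=34.00, C_total=7.00, V=4.86; Q4=9.71, Q3=24.29; dissipated=6.429
Total dissipated: 48.579 μJ

Answer: 48.58 μJ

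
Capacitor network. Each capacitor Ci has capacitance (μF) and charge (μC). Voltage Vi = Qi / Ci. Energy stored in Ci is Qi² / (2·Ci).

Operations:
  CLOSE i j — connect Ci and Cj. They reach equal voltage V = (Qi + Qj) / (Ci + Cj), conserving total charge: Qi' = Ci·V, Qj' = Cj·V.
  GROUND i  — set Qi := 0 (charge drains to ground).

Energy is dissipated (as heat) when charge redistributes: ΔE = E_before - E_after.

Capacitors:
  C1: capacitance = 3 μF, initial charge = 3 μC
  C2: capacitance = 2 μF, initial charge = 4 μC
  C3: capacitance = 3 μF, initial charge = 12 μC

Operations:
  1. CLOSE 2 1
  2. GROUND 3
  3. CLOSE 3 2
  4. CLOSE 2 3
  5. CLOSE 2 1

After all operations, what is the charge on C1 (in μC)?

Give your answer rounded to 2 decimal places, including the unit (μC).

Initial: C1(3μF, Q=3μC, V=1.00V), C2(2μF, Q=4μC, V=2.00V), C3(3μF, Q=12μC, V=4.00V)
Op 1: CLOSE 2-1: Q_total=7.00, C_total=5.00, V=1.40; Q2=2.80, Q1=4.20; dissipated=0.600
Op 2: GROUND 3: Q3=0; energy lost=24.000
Op 3: CLOSE 3-2: Q_total=2.80, C_total=5.00, V=0.56; Q3=1.68, Q2=1.12; dissipated=1.176
Op 4: CLOSE 2-3: Q_total=2.80, C_total=5.00, V=0.56; Q2=1.12, Q3=1.68; dissipated=0.000
Op 5: CLOSE 2-1: Q_total=5.32, C_total=5.00, V=1.06; Q2=2.13, Q1=3.19; dissipated=0.423
Final charges: Q1=3.19, Q2=2.13, Q3=1.68

Answer: 3.19 μC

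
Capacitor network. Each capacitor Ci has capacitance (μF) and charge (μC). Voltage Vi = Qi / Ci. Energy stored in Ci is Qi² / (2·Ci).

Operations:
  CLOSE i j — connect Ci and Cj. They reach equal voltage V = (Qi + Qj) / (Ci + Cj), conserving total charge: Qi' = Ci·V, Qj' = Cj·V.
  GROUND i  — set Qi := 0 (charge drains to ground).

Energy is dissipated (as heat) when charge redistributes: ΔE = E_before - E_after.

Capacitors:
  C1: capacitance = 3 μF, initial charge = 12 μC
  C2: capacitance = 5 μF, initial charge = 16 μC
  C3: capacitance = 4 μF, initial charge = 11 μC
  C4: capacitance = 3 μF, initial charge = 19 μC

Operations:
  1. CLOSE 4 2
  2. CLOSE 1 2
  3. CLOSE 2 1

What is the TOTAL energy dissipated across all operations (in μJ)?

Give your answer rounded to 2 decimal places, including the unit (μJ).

Initial: C1(3μF, Q=12μC, V=4.00V), C2(5μF, Q=16μC, V=3.20V), C3(4μF, Q=11μC, V=2.75V), C4(3μF, Q=19μC, V=6.33V)
Op 1: CLOSE 4-2: Q_total=35.00, C_total=8.00, V=4.38; Q4=13.12, Q2=21.88; dissipated=9.204
Op 2: CLOSE 1-2: Q_total=33.88, C_total=8.00, V=4.23; Q1=12.70, Q2=21.17; dissipated=0.132
Op 3: CLOSE 2-1: Q_total=33.88, C_total=8.00, V=4.23; Q2=21.17, Q1=12.70; dissipated=0.000
Total dissipated: 9.336 μJ

Answer: 9.34 μJ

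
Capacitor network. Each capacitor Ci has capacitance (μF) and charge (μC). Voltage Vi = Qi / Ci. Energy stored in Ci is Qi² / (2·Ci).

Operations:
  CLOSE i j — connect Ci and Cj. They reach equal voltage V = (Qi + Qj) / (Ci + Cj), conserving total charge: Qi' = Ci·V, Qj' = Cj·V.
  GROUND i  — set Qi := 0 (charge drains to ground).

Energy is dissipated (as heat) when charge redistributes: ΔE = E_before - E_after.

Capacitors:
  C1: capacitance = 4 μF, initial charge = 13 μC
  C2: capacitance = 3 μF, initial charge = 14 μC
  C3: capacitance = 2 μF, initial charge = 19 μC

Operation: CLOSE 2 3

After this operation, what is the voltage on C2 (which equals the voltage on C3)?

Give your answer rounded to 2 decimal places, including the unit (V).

Initial: C1(4μF, Q=13μC, V=3.25V), C2(3μF, Q=14μC, V=4.67V), C3(2μF, Q=19μC, V=9.50V)
Op 1: CLOSE 2-3: Q_total=33.00, C_total=5.00, V=6.60; Q2=19.80, Q3=13.20; dissipated=14.017

Answer: 6.60 V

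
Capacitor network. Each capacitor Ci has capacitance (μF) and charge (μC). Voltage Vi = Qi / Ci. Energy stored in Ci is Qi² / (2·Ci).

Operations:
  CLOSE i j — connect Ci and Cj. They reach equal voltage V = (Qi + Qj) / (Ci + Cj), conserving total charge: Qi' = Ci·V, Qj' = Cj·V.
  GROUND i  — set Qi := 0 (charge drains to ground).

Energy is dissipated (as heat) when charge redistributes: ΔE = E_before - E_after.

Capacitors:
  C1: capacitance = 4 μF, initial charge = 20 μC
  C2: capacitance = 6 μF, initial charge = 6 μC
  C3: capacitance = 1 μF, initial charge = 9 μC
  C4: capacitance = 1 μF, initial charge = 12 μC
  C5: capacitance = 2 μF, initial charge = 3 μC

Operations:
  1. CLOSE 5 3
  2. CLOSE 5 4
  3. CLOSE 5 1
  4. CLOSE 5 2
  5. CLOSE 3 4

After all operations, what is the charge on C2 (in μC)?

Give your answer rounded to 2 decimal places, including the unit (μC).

Answer: 12.83 μC

Derivation:
Initial: C1(4μF, Q=20μC, V=5.00V), C2(6μF, Q=6μC, V=1.00V), C3(1μF, Q=9μC, V=9.00V), C4(1μF, Q=12μC, V=12.00V), C5(2μF, Q=3μC, V=1.50V)
Op 1: CLOSE 5-3: Q_total=12.00, C_total=3.00, V=4.00; Q5=8.00, Q3=4.00; dissipated=18.750
Op 2: CLOSE 5-4: Q_total=20.00, C_total=3.00, V=6.67; Q5=13.33, Q4=6.67; dissipated=21.333
Op 3: CLOSE 5-1: Q_total=33.33, C_total=6.00, V=5.56; Q5=11.11, Q1=22.22; dissipated=1.852
Op 4: CLOSE 5-2: Q_total=17.11, C_total=8.00, V=2.14; Q5=4.28, Q2=12.83; dissipated=15.565
Op 5: CLOSE 3-4: Q_total=10.67, C_total=2.00, V=5.33; Q3=5.33, Q4=5.33; dissipated=1.778
Final charges: Q1=22.22, Q2=12.83, Q3=5.33, Q4=5.33, Q5=4.28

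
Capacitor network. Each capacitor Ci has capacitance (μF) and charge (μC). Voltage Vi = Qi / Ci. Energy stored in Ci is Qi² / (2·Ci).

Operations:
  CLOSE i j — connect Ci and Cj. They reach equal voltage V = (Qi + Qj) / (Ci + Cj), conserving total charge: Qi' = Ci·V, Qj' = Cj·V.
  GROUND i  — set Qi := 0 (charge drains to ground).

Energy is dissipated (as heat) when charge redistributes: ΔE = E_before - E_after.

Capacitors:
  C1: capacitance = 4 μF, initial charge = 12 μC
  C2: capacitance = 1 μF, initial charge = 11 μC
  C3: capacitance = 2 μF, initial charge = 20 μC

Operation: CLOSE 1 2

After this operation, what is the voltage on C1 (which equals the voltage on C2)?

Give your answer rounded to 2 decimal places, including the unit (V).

Initial: C1(4μF, Q=12μC, V=3.00V), C2(1μF, Q=11μC, V=11.00V), C3(2μF, Q=20μC, V=10.00V)
Op 1: CLOSE 1-2: Q_total=23.00, C_total=5.00, V=4.60; Q1=18.40, Q2=4.60; dissipated=25.600

Answer: 4.60 V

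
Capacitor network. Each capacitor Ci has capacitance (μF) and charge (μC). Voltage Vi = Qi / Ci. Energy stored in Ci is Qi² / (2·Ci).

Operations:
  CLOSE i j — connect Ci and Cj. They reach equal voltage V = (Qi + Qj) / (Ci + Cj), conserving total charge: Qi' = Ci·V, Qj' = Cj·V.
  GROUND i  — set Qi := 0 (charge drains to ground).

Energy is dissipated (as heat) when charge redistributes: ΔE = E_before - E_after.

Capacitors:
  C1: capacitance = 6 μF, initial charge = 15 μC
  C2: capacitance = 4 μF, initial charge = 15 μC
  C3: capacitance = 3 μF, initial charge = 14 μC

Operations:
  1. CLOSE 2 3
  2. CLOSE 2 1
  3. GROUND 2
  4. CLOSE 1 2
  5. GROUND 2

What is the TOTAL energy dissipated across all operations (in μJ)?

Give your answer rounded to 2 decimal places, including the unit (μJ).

Initial: C1(6μF, Q=15μC, V=2.50V), C2(4μF, Q=15μC, V=3.75V), C3(3μF, Q=14μC, V=4.67V)
Op 1: CLOSE 2-3: Q_total=29.00, C_total=7.00, V=4.14; Q2=16.57, Q3=12.43; dissipated=0.720
Op 2: CLOSE 2-1: Q_total=31.57, C_total=10.00, V=3.16; Q2=12.63, Q1=18.94; dissipated=3.239
Op 3: GROUND 2: Q2=0; energy lost=19.935
Op 4: CLOSE 1-2: Q_total=18.94, C_total=10.00, V=1.89; Q1=11.37, Q2=7.58; dissipated=11.961
Op 5: GROUND 2: Q2=0; energy lost=7.177
Total dissipated: 43.032 μJ

Answer: 43.03 μJ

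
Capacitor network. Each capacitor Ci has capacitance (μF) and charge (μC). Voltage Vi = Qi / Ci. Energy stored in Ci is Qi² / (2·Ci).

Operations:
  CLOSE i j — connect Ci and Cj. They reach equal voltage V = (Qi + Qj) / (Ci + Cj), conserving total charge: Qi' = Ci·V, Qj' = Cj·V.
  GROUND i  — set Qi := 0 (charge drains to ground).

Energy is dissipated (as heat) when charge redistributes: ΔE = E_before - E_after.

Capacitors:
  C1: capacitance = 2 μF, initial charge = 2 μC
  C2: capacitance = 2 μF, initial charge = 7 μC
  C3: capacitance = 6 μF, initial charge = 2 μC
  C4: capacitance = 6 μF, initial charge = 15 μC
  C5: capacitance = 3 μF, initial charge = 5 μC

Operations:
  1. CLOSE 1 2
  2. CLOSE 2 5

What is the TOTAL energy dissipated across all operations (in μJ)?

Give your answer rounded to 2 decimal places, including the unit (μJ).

Answer: 3.33 μJ

Derivation:
Initial: C1(2μF, Q=2μC, V=1.00V), C2(2μF, Q=7μC, V=3.50V), C3(6μF, Q=2μC, V=0.33V), C4(6μF, Q=15μC, V=2.50V), C5(3μF, Q=5μC, V=1.67V)
Op 1: CLOSE 1-2: Q_total=9.00, C_total=4.00, V=2.25; Q1=4.50, Q2=4.50; dissipated=3.125
Op 2: CLOSE 2-5: Q_total=9.50, C_total=5.00, V=1.90; Q2=3.80, Q5=5.70; dissipated=0.204
Total dissipated: 3.329 μJ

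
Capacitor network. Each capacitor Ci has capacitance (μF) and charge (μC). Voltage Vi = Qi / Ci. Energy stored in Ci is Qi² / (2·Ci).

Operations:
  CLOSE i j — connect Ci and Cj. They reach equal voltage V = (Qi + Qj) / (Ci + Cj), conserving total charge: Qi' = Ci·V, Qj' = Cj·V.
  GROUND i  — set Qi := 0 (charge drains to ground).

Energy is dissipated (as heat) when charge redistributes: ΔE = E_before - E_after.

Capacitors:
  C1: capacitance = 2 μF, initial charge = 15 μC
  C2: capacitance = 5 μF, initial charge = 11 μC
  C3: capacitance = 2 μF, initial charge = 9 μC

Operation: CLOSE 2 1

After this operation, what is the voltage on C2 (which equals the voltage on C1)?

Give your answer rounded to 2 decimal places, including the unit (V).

Initial: C1(2μF, Q=15μC, V=7.50V), C2(5μF, Q=11μC, V=2.20V), C3(2μF, Q=9μC, V=4.50V)
Op 1: CLOSE 2-1: Q_total=26.00, C_total=7.00, V=3.71; Q2=18.57, Q1=7.43; dissipated=20.064

Answer: 3.71 V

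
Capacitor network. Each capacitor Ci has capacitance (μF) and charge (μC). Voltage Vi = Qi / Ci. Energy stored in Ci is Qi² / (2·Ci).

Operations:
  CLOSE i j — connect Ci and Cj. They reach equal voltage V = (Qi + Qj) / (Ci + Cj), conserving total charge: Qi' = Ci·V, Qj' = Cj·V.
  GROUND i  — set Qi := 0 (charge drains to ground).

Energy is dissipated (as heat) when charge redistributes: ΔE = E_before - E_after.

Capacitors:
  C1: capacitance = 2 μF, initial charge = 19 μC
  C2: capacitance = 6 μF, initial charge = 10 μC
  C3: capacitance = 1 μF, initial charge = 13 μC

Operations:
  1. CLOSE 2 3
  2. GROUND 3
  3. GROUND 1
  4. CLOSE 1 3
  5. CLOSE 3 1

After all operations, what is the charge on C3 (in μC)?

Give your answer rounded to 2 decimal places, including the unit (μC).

Initial: C1(2μF, Q=19μC, V=9.50V), C2(6μF, Q=10μC, V=1.67V), C3(1μF, Q=13μC, V=13.00V)
Op 1: CLOSE 2-3: Q_total=23.00, C_total=7.00, V=3.29; Q2=19.71, Q3=3.29; dissipated=55.048
Op 2: GROUND 3: Q3=0; energy lost=5.398
Op 3: GROUND 1: Q1=0; energy lost=90.250
Op 4: CLOSE 1-3: Q_total=0.00, C_total=3.00, V=0.00; Q1=0.00, Q3=0.00; dissipated=0.000
Op 5: CLOSE 3-1: Q_total=0.00, C_total=3.00, V=0.00; Q3=0.00, Q1=0.00; dissipated=0.000
Final charges: Q1=0.00, Q2=19.71, Q3=0.00

Answer: 0.00 μC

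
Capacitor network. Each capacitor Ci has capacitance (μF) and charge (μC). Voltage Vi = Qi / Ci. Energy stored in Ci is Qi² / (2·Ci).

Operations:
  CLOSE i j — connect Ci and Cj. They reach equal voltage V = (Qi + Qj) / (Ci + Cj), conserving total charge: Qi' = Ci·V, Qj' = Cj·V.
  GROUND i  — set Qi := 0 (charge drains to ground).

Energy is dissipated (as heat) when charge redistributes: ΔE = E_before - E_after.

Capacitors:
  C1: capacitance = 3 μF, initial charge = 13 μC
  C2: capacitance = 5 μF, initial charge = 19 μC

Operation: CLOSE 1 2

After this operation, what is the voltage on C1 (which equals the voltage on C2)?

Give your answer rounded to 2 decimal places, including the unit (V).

Answer: 4.00 V

Derivation:
Initial: C1(3μF, Q=13μC, V=4.33V), C2(5μF, Q=19μC, V=3.80V)
Op 1: CLOSE 1-2: Q_total=32.00, C_total=8.00, V=4.00; Q1=12.00, Q2=20.00; dissipated=0.267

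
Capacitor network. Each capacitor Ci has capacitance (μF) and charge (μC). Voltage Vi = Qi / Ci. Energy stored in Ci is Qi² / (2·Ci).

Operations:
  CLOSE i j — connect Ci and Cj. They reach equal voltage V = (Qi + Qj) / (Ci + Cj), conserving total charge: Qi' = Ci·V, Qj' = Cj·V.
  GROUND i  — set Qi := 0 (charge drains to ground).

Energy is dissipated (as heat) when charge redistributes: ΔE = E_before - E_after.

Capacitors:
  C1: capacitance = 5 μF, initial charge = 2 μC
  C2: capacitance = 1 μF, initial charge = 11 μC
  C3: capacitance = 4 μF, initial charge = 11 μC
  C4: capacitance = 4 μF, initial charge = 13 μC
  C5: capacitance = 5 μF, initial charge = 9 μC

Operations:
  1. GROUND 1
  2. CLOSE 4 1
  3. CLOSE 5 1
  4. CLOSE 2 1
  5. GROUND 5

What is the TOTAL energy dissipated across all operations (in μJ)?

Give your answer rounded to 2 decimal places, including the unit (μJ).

Answer: 55.52 μJ

Derivation:
Initial: C1(5μF, Q=2μC, V=0.40V), C2(1μF, Q=11μC, V=11.00V), C3(4μF, Q=11μC, V=2.75V), C4(4μF, Q=13μC, V=3.25V), C5(5μF, Q=9μC, V=1.80V)
Op 1: GROUND 1: Q1=0; energy lost=0.400
Op 2: CLOSE 4-1: Q_total=13.00, C_total=9.00, V=1.44; Q4=5.78, Q1=7.22; dissipated=11.736
Op 3: CLOSE 5-1: Q_total=16.22, C_total=10.00, V=1.62; Q5=8.11, Q1=8.11; dissipated=0.158
Op 4: CLOSE 2-1: Q_total=19.11, C_total=6.00, V=3.19; Q2=3.19, Q1=15.93; dissipated=36.643
Op 5: GROUND 5: Q5=0; energy lost=6.579
Total dissipated: 55.516 μJ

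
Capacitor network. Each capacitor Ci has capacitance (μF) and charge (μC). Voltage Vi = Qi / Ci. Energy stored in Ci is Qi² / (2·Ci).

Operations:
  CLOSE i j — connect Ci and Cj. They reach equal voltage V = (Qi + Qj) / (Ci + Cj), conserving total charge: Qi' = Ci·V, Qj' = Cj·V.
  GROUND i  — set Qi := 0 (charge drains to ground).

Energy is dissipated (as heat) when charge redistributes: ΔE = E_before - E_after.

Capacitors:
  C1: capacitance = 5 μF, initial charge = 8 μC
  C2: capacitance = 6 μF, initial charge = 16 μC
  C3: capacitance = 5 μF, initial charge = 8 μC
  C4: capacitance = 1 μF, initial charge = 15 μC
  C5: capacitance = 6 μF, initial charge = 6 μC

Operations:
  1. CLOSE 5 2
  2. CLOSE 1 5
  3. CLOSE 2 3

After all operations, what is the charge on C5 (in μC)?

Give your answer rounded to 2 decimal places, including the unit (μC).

Answer: 10.36 μC

Derivation:
Initial: C1(5μF, Q=8μC, V=1.60V), C2(6μF, Q=16μC, V=2.67V), C3(5μF, Q=8μC, V=1.60V), C4(1μF, Q=15μC, V=15.00V), C5(6μF, Q=6μC, V=1.00V)
Op 1: CLOSE 5-2: Q_total=22.00, C_total=12.00, V=1.83; Q5=11.00, Q2=11.00; dissipated=4.167
Op 2: CLOSE 1-5: Q_total=19.00, C_total=11.00, V=1.73; Q1=8.64, Q5=10.36; dissipated=0.074
Op 3: CLOSE 2-3: Q_total=19.00, C_total=11.00, V=1.73; Q2=10.36, Q3=8.64; dissipated=0.074
Final charges: Q1=8.64, Q2=10.36, Q3=8.64, Q4=15.00, Q5=10.36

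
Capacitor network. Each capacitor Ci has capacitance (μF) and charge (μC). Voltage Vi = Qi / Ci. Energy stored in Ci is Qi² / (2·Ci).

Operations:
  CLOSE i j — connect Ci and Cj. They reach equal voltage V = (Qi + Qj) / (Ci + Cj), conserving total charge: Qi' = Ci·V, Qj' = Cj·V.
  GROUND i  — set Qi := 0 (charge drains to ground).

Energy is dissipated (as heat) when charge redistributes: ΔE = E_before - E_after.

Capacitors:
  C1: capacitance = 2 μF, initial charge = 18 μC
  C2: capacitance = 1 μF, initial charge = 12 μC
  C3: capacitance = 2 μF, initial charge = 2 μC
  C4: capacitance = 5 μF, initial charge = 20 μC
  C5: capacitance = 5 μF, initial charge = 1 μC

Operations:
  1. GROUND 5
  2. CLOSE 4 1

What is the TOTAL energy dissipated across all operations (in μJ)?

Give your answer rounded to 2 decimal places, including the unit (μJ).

Answer: 17.96 μJ

Derivation:
Initial: C1(2μF, Q=18μC, V=9.00V), C2(1μF, Q=12μC, V=12.00V), C3(2μF, Q=2μC, V=1.00V), C4(5μF, Q=20μC, V=4.00V), C5(5μF, Q=1μC, V=0.20V)
Op 1: GROUND 5: Q5=0; energy lost=0.100
Op 2: CLOSE 4-1: Q_total=38.00, C_total=7.00, V=5.43; Q4=27.14, Q1=10.86; dissipated=17.857
Total dissipated: 17.957 μJ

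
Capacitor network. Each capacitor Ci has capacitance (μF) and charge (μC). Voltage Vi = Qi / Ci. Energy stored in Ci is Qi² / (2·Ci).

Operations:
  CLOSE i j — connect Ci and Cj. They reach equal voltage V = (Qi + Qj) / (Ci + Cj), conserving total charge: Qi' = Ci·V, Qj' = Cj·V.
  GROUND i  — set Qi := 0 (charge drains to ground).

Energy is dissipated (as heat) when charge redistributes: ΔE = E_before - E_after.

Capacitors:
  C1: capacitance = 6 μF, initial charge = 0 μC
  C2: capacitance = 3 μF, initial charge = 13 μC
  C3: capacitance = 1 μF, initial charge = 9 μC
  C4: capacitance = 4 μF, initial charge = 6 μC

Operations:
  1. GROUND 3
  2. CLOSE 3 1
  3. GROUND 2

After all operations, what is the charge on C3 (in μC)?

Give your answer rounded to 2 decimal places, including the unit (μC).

Initial: C1(6μF, Q=0μC, V=0.00V), C2(3μF, Q=13μC, V=4.33V), C3(1μF, Q=9μC, V=9.00V), C4(4μF, Q=6μC, V=1.50V)
Op 1: GROUND 3: Q3=0; energy lost=40.500
Op 2: CLOSE 3-1: Q_total=0.00, C_total=7.00, V=0.00; Q3=0.00, Q1=0.00; dissipated=0.000
Op 3: GROUND 2: Q2=0; energy lost=28.167
Final charges: Q1=0.00, Q2=0.00, Q3=0.00, Q4=6.00

Answer: 0.00 μC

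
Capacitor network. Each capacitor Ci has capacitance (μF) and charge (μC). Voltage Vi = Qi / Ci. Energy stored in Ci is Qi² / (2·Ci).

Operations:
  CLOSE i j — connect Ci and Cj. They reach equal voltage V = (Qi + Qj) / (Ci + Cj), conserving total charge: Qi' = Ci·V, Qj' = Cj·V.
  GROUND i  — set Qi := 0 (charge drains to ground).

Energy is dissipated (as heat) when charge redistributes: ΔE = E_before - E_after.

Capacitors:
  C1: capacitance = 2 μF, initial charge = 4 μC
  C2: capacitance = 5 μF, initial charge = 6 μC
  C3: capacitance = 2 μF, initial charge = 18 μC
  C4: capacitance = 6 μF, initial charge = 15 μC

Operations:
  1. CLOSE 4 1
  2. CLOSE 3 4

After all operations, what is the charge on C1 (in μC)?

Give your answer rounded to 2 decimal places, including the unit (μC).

Initial: C1(2μF, Q=4μC, V=2.00V), C2(5μF, Q=6μC, V=1.20V), C3(2μF, Q=18μC, V=9.00V), C4(6μF, Q=15μC, V=2.50V)
Op 1: CLOSE 4-1: Q_total=19.00, C_total=8.00, V=2.38; Q4=14.25, Q1=4.75; dissipated=0.188
Op 2: CLOSE 3-4: Q_total=32.25, C_total=8.00, V=4.03; Q3=8.06, Q4=24.19; dissipated=32.918
Final charges: Q1=4.75, Q2=6.00, Q3=8.06, Q4=24.19

Answer: 4.75 μC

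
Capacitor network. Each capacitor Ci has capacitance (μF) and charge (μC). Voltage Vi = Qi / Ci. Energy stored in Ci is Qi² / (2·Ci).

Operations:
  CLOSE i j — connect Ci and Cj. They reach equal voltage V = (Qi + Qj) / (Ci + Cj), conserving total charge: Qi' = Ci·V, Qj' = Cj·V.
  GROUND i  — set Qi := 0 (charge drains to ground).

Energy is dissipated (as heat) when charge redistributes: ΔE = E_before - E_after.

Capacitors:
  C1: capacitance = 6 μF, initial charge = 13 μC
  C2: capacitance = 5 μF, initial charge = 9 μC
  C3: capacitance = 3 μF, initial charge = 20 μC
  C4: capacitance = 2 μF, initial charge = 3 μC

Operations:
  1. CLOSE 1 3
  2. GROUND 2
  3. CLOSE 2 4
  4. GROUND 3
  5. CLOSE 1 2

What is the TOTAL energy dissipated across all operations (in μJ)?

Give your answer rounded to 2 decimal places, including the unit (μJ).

Answer: 64.42 μJ

Derivation:
Initial: C1(6μF, Q=13μC, V=2.17V), C2(5μF, Q=9μC, V=1.80V), C3(3μF, Q=20μC, V=6.67V), C4(2μF, Q=3μC, V=1.50V)
Op 1: CLOSE 1-3: Q_total=33.00, C_total=9.00, V=3.67; Q1=22.00, Q3=11.00; dissipated=20.250
Op 2: GROUND 2: Q2=0; energy lost=8.100
Op 3: CLOSE 2-4: Q_total=3.00, C_total=7.00, V=0.43; Q2=2.14, Q4=0.86; dissipated=1.607
Op 4: GROUND 3: Q3=0; energy lost=20.167
Op 5: CLOSE 1-2: Q_total=24.14, C_total=11.00, V=2.19; Q1=13.17, Q2=10.97; dissipated=14.298
Total dissipated: 64.422 μJ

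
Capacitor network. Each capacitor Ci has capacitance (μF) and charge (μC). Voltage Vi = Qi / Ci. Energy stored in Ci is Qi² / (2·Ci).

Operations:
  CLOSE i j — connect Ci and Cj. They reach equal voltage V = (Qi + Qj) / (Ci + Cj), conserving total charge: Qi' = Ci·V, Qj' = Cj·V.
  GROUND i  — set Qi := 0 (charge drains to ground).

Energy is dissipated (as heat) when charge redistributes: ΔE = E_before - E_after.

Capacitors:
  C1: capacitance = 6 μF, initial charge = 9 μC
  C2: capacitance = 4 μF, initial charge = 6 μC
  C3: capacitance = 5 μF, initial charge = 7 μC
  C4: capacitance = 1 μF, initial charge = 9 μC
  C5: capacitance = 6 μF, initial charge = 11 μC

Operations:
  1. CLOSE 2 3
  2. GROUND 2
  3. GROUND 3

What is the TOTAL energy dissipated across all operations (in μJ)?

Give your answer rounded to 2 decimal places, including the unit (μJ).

Initial: C1(6μF, Q=9μC, V=1.50V), C2(4μF, Q=6μC, V=1.50V), C3(5μF, Q=7μC, V=1.40V), C4(1μF, Q=9μC, V=9.00V), C5(6μF, Q=11μC, V=1.83V)
Op 1: CLOSE 2-3: Q_total=13.00, C_total=9.00, V=1.44; Q2=5.78, Q3=7.22; dissipated=0.011
Op 2: GROUND 2: Q2=0; energy lost=4.173
Op 3: GROUND 3: Q3=0; energy lost=5.216
Total dissipated: 9.400 μJ

Answer: 9.40 μJ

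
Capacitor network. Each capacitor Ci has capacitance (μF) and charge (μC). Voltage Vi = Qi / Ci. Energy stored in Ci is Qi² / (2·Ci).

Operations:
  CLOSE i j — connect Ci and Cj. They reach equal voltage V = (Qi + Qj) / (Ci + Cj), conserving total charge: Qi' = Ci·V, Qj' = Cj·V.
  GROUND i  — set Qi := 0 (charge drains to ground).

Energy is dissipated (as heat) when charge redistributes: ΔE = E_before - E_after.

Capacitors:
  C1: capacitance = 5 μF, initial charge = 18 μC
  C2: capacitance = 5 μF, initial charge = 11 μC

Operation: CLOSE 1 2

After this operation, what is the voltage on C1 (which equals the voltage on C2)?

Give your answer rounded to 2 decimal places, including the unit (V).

Initial: C1(5μF, Q=18μC, V=3.60V), C2(5μF, Q=11μC, V=2.20V)
Op 1: CLOSE 1-2: Q_total=29.00, C_total=10.00, V=2.90; Q1=14.50, Q2=14.50; dissipated=2.450

Answer: 2.90 V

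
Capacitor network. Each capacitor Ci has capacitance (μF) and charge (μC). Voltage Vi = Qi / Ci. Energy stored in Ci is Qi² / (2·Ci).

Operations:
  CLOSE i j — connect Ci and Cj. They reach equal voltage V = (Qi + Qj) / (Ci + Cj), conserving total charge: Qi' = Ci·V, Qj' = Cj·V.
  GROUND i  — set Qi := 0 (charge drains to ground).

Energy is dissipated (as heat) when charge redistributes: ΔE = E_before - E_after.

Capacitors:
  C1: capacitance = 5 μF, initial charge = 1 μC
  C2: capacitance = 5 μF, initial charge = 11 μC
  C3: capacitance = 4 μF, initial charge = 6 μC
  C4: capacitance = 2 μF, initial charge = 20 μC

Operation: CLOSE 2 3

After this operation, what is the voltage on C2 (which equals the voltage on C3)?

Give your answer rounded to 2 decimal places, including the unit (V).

Initial: C1(5μF, Q=1μC, V=0.20V), C2(5μF, Q=11μC, V=2.20V), C3(4μF, Q=6μC, V=1.50V), C4(2μF, Q=20μC, V=10.00V)
Op 1: CLOSE 2-3: Q_total=17.00, C_total=9.00, V=1.89; Q2=9.44, Q3=7.56; dissipated=0.544

Answer: 1.89 V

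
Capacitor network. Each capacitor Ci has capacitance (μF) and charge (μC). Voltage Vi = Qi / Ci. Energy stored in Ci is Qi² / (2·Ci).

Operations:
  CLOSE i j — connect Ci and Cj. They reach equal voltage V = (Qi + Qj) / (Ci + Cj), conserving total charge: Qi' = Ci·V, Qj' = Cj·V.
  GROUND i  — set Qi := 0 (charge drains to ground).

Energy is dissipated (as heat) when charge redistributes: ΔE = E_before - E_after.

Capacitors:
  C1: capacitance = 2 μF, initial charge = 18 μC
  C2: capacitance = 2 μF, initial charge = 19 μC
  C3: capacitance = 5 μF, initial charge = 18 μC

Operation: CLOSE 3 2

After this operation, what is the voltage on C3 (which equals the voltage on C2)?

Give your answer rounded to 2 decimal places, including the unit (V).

Initial: C1(2μF, Q=18μC, V=9.00V), C2(2μF, Q=19μC, V=9.50V), C3(5μF, Q=18μC, V=3.60V)
Op 1: CLOSE 3-2: Q_total=37.00, C_total=7.00, V=5.29; Q3=26.43, Q2=10.57; dissipated=24.864

Answer: 5.29 V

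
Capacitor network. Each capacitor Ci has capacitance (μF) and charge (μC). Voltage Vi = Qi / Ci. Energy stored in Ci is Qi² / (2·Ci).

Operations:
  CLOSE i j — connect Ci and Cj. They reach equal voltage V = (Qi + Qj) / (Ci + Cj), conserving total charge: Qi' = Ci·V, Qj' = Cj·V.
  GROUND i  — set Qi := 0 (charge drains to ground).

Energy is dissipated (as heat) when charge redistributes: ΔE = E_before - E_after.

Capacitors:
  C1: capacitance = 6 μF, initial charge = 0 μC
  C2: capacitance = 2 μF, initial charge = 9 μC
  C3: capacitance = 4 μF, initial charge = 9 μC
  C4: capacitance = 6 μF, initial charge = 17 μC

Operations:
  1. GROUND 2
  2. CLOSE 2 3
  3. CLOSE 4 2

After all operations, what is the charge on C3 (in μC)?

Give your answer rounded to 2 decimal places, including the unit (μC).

Initial: C1(6μF, Q=0μC, V=0.00V), C2(2μF, Q=9μC, V=4.50V), C3(4μF, Q=9μC, V=2.25V), C4(6μF, Q=17μC, V=2.83V)
Op 1: GROUND 2: Q2=0; energy lost=20.250
Op 2: CLOSE 2-3: Q_total=9.00, C_total=6.00, V=1.50; Q2=3.00, Q3=6.00; dissipated=3.375
Op 3: CLOSE 4-2: Q_total=20.00, C_total=8.00, V=2.50; Q4=15.00, Q2=5.00; dissipated=1.333
Final charges: Q1=0.00, Q2=5.00, Q3=6.00, Q4=15.00

Answer: 6.00 μC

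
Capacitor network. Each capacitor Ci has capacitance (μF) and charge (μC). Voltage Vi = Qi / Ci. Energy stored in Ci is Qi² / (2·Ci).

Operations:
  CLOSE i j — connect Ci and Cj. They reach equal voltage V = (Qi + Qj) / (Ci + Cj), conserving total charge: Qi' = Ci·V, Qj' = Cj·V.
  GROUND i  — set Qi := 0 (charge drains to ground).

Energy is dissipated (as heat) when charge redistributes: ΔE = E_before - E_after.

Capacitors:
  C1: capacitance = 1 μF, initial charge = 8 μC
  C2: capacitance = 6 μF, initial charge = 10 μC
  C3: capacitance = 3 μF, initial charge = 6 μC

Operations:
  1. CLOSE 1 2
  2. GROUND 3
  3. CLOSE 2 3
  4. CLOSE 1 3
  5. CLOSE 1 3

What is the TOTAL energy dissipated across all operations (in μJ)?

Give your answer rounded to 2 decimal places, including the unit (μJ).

Answer: 30.08 μJ

Derivation:
Initial: C1(1μF, Q=8μC, V=8.00V), C2(6μF, Q=10μC, V=1.67V), C3(3μF, Q=6μC, V=2.00V)
Op 1: CLOSE 1-2: Q_total=18.00, C_total=7.00, V=2.57; Q1=2.57, Q2=15.43; dissipated=17.190
Op 2: GROUND 3: Q3=0; energy lost=6.000
Op 3: CLOSE 2-3: Q_total=15.43, C_total=9.00, V=1.71; Q2=10.29, Q3=5.14; dissipated=6.612
Op 4: CLOSE 1-3: Q_total=7.71, C_total=4.00, V=1.93; Q1=1.93, Q3=5.79; dissipated=0.276
Op 5: CLOSE 1-3: Q_total=7.71, C_total=4.00, V=1.93; Q1=1.93, Q3=5.79; dissipated=0.000
Total dissipated: 30.078 μJ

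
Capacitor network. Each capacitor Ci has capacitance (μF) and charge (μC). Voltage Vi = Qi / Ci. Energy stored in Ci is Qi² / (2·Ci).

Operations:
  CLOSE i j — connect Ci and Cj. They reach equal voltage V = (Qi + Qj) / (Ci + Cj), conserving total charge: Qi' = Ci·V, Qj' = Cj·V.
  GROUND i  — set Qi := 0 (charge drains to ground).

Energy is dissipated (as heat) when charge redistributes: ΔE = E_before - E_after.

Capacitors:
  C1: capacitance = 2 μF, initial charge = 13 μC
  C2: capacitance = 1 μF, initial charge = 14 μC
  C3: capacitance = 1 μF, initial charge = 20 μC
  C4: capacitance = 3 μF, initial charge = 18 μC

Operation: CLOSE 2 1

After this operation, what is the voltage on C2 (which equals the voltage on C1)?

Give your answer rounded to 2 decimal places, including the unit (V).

Initial: C1(2μF, Q=13μC, V=6.50V), C2(1μF, Q=14μC, V=14.00V), C3(1μF, Q=20μC, V=20.00V), C4(3μF, Q=18μC, V=6.00V)
Op 1: CLOSE 2-1: Q_total=27.00, C_total=3.00, V=9.00; Q2=9.00, Q1=18.00; dissipated=18.750

Answer: 9.00 V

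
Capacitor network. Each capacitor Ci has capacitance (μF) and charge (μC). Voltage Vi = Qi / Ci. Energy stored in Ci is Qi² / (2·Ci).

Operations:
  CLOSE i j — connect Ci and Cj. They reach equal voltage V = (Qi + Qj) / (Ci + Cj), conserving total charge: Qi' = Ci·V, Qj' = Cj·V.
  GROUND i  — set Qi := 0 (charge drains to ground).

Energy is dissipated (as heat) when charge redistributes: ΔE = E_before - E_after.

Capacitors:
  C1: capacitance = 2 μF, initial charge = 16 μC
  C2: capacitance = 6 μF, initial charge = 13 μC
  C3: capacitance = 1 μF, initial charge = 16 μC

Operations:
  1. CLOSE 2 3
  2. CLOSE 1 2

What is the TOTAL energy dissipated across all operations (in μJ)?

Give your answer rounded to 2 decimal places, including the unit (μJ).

Initial: C1(2μF, Q=16μC, V=8.00V), C2(6μF, Q=13μC, V=2.17V), C3(1μF, Q=16μC, V=16.00V)
Op 1: CLOSE 2-3: Q_total=29.00, C_total=7.00, V=4.14; Q2=24.86, Q3=4.14; dissipated=82.012
Op 2: CLOSE 1-2: Q_total=40.86, C_total=8.00, V=5.11; Q1=10.21, Q2=30.64; dissipated=11.158
Total dissipated: 93.170 μJ

Answer: 93.17 μJ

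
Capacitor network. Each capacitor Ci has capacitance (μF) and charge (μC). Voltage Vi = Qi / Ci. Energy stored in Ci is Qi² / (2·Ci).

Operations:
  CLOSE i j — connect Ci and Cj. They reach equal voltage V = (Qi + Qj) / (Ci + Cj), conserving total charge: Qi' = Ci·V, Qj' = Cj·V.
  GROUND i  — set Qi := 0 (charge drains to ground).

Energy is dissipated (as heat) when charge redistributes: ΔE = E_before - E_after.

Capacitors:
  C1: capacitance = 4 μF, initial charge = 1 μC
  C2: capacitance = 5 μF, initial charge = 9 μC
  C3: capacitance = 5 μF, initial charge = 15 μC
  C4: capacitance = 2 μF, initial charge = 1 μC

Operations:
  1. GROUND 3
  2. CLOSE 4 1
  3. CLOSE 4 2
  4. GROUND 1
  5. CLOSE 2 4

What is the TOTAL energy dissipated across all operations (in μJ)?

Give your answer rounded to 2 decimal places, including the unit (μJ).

Initial: C1(4μF, Q=1μC, V=0.25V), C2(5μF, Q=9μC, V=1.80V), C3(5μF, Q=15μC, V=3.00V), C4(2μF, Q=1μC, V=0.50V)
Op 1: GROUND 3: Q3=0; energy lost=22.500
Op 2: CLOSE 4-1: Q_total=2.00, C_total=6.00, V=0.33; Q4=0.67, Q1=1.33; dissipated=0.042
Op 3: CLOSE 4-2: Q_total=9.67, C_total=7.00, V=1.38; Q4=2.76, Q2=6.90; dissipated=1.537
Op 4: GROUND 1: Q1=0; energy lost=0.222
Op 5: CLOSE 2-4: Q_total=9.67, C_total=7.00, V=1.38; Q2=6.90, Q4=2.76; dissipated=0.000
Total dissipated: 24.300 μJ

Answer: 24.30 μJ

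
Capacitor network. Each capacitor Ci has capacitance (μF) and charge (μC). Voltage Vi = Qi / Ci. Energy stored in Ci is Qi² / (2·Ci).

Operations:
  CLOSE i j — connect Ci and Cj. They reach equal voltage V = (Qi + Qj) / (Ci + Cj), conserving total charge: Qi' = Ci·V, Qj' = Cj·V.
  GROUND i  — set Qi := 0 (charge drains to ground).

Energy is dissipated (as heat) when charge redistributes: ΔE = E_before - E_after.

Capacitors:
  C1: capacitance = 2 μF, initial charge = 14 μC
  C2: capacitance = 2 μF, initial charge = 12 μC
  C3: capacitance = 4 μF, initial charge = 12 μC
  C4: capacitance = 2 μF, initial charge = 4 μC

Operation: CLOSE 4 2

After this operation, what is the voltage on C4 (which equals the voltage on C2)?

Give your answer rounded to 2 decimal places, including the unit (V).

Initial: C1(2μF, Q=14μC, V=7.00V), C2(2μF, Q=12μC, V=6.00V), C3(4μF, Q=12μC, V=3.00V), C4(2μF, Q=4μC, V=2.00V)
Op 1: CLOSE 4-2: Q_total=16.00, C_total=4.00, V=4.00; Q4=8.00, Q2=8.00; dissipated=8.000

Answer: 4.00 V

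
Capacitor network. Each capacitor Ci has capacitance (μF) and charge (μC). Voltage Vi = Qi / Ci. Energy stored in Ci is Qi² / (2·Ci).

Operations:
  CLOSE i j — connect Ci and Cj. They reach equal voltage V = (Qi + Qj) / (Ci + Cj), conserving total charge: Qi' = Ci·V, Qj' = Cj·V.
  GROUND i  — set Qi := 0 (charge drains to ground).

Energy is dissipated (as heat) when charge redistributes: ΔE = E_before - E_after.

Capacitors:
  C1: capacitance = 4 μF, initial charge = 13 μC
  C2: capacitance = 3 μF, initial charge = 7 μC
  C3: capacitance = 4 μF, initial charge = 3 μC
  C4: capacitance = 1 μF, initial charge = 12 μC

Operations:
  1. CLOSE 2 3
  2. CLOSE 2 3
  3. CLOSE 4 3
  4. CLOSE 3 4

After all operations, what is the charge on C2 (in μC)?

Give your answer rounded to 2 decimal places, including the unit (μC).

Answer: 4.29 μC

Derivation:
Initial: C1(4μF, Q=13μC, V=3.25V), C2(3μF, Q=7μC, V=2.33V), C3(4μF, Q=3μC, V=0.75V), C4(1μF, Q=12μC, V=12.00V)
Op 1: CLOSE 2-3: Q_total=10.00, C_total=7.00, V=1.43; Q2=4.29, Q3=5.71; dissipated=2.149
Op 2: CLOSE 2-3: Q_total=10.00, C_total=7.00, V=1.43; Q2=4.29, Q3=5.71; dissipated=0.000
Op 3: CLOSE 4-3: Q_total=17.71, C_total=5.00, V=3.54; Q4=3.54, Q3=14.17; dissipated=44.702
Op 4: CLOSE 3-4: Q_total=17.71, C_total=5.00, V=3.54; Q3=14.17, Q4=3.54; dissipated=0.000
Final charges: Q1=13.00, Q2=4.29, Q3=14.17, Q4=3.54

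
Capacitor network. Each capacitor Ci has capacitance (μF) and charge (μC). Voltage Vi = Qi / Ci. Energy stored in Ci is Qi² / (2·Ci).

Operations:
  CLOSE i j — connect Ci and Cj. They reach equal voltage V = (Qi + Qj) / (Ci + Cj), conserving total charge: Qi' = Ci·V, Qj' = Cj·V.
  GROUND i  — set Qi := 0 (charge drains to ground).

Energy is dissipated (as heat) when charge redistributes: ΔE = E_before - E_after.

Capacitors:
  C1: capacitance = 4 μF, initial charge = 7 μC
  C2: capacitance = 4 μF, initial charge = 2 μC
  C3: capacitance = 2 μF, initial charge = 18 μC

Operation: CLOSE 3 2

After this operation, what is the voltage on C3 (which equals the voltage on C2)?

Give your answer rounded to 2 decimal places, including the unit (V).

Answer: 3.33 V

Derivation:
Initial: C1(4μF, Q=7μC, V=1.75V), C2(4μF, Q=2μC, V=0.50V), C3(2μF, Q=18μC, V=9.00V)
Op 1: CLOSE 3-2: Q_total=20.00, C_total=6.00, V=3.33; Q3=6.67, Q2=13.33; dissipated=48.167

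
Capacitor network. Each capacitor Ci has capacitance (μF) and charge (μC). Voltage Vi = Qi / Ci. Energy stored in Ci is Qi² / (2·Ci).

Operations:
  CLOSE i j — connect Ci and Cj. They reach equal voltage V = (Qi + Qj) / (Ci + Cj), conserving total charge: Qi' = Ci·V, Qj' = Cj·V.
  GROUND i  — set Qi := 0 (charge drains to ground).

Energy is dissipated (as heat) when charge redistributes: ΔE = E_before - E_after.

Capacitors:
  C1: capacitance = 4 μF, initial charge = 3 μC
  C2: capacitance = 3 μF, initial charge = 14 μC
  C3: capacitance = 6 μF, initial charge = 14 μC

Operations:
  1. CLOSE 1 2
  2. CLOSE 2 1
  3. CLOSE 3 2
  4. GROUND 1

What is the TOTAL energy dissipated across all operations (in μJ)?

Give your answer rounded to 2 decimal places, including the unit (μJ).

Answer: 24.95 μJ

Derivation:
Initial: C1(4μF, Q=3μC, V=0.75V), C2(3μF, Q=14μC, V=4.67V), C3(6μF, Q=14μC, V=2.33V)
Op 1: CLOSE 1-2: Q_total=17.00, C_total=7.00, V=2.43; Q1=9.71, Q2=7.29; dissipated=13.149
Op 2: CLOSE 2-1: Q_total=17.00, C_total=7.00, V=2.43; Q2=7.29, Q1=9.71; dissipated=0.000
Op 3: CLOSE 3-2: Q_total=21.29, C_total=9.00, V=2.37; Q3=14.19, Q2=7.10; dissipated=0.009
Op 4: GROUND 1: Q1=0; energy lost=11.796
Total dissipated: 24.954 μJ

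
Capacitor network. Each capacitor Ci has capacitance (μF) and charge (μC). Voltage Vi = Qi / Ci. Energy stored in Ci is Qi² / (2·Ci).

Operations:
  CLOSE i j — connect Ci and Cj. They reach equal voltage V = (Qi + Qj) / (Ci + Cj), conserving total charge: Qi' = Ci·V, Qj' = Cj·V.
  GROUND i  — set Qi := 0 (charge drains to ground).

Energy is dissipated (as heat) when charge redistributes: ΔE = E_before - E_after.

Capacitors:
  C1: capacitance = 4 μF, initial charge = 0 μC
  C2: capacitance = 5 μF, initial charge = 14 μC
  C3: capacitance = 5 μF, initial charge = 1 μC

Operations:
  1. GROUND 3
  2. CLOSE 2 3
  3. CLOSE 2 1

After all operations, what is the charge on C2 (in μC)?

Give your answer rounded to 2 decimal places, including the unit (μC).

Answer: 3.89 μC

Derivation:
Initial: C1(4μF, Q=0μC, V=0.00V), C2(5μF, Q=14μC, V=2.80V), C3(5μF, Q=1μC, V=0.20V)
Op 1: GROUND 3: Q3=0; energy lost=0.100
Op 2: CLOSE 2-3: Q_total=14.00, C_total=10.00, V=1.40; Q2=7.00, Q3=7.00; dissipated=9.800
Op 3: CLOSE 2-1: Q_total=7.00, C_total=9.00, V=0.78; Q2=3.89, Q1=3.11; dissipated=2.178
Final charges: Q1=3.11, Q2=3.89, Q3=7.00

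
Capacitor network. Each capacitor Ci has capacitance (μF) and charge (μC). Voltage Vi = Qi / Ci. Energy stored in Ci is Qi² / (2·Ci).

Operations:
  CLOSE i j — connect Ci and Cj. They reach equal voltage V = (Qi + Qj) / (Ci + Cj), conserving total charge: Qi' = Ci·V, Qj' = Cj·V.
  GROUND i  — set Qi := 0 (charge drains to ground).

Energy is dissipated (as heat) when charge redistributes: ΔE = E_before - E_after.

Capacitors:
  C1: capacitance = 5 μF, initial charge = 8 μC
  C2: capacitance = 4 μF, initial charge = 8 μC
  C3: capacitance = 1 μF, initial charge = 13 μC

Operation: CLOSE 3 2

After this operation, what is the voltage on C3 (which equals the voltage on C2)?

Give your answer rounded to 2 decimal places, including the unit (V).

Initial: C1(5μF, Q=8μC, V=1.60V), C2(4μF, Q=8μC, V=2.00V), C3(1μF, Q=13μC, V=13.00V)
Op 1: CLOSE 3-2: Q_total=21.00, C_total=5.00, V=4.20; Q3=4.20, Q2=16.80; dissipated=48.400

Answer: 4.20 V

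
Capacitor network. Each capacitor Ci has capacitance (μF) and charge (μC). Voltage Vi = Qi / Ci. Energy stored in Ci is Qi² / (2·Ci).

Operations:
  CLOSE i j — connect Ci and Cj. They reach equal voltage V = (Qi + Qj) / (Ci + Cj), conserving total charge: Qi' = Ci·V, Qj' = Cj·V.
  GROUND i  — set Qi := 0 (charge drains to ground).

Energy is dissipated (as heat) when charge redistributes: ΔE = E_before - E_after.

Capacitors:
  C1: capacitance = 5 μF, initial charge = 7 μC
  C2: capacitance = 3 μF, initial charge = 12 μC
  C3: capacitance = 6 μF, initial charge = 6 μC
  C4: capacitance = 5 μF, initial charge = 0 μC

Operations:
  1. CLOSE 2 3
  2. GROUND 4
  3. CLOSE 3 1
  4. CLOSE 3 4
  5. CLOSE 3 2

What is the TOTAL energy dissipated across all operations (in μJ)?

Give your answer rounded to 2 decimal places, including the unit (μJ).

Initial: C1(5μF, Q=7μC, V=1.40V), C2(3μF, Q=12μC, V=4.00V), C3(6μF, Q=6μC, V=1.00V), C4(5μF, Q=0μC, V=0.00V)
Op 1: CLOSE 2-3: Q_total=18.00, C_total=9.00, V=2.00; Q2=6.00, Q3=12.00; dissipated=9.000
Op 2: GROUND 4: Q4=0; energy lost=0.000
Op 3: CLOSE 3-1: Q_total=19.00, C_total=11.00, V=1.73; Q3=10.36, Q1=8.64; dissipated=0.491
Op 4: CLOSE 3-4: Q_total=10.36, C_total=11.00, V=0.94; Q3=5.65, Q4=4.71; dissipated=4.068
Op 5: CLOSE 3-2: Q_total=11.65, C_total=9.00, V=1.29; Q3=7.77, Q2=3.88; dissipated=1.119
Total dissipated: 14.678 μJ

Answer: 14.68 μJ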